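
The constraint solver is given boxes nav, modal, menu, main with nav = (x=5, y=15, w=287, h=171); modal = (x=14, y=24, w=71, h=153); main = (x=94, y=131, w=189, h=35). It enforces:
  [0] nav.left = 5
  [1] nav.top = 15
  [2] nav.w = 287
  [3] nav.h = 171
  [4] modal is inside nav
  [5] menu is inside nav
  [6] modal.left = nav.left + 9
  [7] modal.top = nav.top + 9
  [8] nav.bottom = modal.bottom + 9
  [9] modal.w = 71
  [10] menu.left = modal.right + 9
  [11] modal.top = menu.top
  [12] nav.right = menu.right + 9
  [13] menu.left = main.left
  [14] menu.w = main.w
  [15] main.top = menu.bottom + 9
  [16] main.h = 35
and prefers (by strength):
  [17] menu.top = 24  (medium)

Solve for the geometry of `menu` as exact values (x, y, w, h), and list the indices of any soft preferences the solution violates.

1. menu.x = 94  [menu.left = modal.right + 9]
2. menu.y = 24  [modal.top = menu.top]
3. menu.w = 189  [nav.right = menu.right + 9]
4. menu.h = 98  [main.top = menu.bottom + 9]

menu = (x=94, y=24, w=189, h=98)
violated soft preferences: none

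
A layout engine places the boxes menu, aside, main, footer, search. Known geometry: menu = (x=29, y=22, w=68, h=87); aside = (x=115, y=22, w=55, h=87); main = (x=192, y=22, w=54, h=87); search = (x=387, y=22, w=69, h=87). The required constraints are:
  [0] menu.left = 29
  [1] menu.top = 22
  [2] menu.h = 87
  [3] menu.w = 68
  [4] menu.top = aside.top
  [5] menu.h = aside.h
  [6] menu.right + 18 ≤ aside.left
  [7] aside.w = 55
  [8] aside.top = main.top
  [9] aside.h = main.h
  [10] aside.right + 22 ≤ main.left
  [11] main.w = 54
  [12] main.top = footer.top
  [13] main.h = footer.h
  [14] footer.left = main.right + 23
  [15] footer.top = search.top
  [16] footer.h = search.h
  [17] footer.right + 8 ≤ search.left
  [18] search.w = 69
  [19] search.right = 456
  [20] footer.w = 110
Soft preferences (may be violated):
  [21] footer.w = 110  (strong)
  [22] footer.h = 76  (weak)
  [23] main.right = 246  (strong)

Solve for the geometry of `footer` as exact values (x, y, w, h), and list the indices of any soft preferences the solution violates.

1. footer.y = 22  [main.top = footer.top]
2. footer.h = 87  [main.h = footer.h]
3. footer.x = 269  [footer.left = main.right + 23]
4. footer.w = 110  [footer.w = 110]

footer = (x=269, y=22, w=110, h=87)
violated soft preferences: 22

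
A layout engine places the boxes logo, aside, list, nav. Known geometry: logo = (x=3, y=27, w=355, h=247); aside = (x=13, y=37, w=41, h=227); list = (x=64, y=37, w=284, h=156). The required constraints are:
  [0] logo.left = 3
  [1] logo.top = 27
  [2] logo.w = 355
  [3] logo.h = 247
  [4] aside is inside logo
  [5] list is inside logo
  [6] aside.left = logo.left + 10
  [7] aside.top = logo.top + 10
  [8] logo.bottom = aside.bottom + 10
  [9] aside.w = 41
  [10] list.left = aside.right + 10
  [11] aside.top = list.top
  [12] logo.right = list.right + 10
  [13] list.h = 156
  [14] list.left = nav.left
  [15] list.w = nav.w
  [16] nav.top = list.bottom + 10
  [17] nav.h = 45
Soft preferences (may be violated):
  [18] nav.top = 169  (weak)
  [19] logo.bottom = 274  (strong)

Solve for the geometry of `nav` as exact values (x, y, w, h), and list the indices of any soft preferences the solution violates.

nav = (x=64, y=203, w=284, h=45)
violated soft preferences: 18

1. nav.x = 64  [list.left = nav.left]
2. nav.w = 284  [list.w = nav.w]
3. nav.y = 203  [nav.top = list.bottom + 10]
4. nav.h = 45  [nav.h = 45]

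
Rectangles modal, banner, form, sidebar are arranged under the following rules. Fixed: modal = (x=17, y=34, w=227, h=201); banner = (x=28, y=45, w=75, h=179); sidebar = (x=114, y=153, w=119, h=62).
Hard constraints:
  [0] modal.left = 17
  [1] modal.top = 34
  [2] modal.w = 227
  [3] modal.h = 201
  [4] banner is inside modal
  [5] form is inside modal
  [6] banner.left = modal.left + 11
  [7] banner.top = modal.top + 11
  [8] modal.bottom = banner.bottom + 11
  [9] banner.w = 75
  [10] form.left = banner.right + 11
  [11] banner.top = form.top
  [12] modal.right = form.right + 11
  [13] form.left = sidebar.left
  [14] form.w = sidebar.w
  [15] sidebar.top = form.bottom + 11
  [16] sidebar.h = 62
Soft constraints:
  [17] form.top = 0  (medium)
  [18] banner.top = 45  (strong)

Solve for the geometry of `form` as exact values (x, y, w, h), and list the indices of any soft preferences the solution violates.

1. form.x = 114  [form.left = banner.right + 11]
2. form.y = 45  [banner.top = form.top]
3. form.w = 119  [modal.right = form.right + 11]
4. form.h = 97  [sidebar.top = form.bottom + 11]

form = (x=114, y=45, w=119, h=97)
violated soft preferences: 17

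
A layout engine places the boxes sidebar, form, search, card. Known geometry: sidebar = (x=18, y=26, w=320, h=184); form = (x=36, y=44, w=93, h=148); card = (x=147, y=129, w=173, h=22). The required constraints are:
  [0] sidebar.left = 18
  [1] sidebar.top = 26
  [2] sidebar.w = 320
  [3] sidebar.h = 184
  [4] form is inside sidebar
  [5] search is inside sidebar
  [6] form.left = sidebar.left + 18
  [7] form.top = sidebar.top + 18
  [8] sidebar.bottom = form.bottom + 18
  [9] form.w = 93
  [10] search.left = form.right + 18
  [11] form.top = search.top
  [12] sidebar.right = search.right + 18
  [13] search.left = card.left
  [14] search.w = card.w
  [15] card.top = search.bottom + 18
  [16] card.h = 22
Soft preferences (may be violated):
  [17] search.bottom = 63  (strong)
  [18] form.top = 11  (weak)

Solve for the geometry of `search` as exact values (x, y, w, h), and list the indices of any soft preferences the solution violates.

1. search.x = 147  [search.left = form.right + 18]
2. search.y = 44  [form.top = search.top]
3. search.w = 173  [sidebar.right = search.right + 18]
4. search.h = 67  [card.top = search.bottom + 18]

search = (x=147, y=44, w=173, h=67)
violated soft preferences: 17, 18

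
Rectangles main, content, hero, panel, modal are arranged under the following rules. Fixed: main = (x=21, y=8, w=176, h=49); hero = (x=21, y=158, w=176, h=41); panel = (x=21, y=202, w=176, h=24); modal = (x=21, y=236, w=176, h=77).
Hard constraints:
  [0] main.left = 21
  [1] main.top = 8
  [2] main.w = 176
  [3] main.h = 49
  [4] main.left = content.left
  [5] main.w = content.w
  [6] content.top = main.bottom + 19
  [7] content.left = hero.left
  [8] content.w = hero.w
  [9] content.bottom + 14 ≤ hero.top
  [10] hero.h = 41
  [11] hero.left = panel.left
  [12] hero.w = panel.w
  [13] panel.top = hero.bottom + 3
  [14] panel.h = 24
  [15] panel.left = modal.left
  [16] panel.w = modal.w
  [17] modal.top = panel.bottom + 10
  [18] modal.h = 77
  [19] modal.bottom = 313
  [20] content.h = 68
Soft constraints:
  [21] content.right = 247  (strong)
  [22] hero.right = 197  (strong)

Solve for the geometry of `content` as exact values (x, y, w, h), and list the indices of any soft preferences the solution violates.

content = (x=21, y=76, w=176, h=68)
violated soft preferences: 21

1. content.x = 21  [main.left = content.left]
2. content.w = 176  [main.w = content.w]
3. content.y = 76  [content.top = main.bottom + 19]
4. content.h = 68  [content.h = 68]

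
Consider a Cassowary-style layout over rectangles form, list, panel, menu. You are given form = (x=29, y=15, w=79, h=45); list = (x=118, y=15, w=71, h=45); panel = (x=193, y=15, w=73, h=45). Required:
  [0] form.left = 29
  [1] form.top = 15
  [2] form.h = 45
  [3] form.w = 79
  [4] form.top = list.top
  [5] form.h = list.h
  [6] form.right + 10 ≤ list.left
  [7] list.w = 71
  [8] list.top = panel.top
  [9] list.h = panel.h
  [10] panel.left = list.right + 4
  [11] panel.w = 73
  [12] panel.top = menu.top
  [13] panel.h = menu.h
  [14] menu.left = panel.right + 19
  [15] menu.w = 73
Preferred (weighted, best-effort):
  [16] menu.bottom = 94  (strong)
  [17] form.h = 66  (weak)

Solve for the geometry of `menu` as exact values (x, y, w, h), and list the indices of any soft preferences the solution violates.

menu = (x=285, y=15, w=73, h=45)
violated soft preferences: 16, 17

1. menu.y = 15  [panel.top = menu.top]
2. menu.h = 45  [panel.h = menu.h]
3. menu.x = 285  [menu.left = panel.right + 19]
4. menu.w = 73  [menu.w = 73]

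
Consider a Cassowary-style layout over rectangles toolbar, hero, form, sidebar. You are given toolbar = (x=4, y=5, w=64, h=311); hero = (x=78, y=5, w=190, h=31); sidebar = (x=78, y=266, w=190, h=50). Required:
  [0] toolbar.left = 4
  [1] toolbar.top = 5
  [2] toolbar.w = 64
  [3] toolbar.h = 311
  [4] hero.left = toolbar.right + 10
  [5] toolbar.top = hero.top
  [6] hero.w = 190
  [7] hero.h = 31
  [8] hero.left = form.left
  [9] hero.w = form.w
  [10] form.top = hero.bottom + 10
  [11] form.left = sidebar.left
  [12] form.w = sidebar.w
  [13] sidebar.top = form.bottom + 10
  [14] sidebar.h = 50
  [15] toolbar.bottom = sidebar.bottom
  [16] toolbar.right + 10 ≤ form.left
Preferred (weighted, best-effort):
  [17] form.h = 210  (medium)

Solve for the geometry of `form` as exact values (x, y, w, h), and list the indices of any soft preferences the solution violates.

1. form.x = 78  [hero.left = form.left]
2. form.w = 190  [hero.w = form.w]
3. form.y = 46  [form.top = hero.bottom + 10]
4. form.h = 210  [sidebar.top = form.bottom + 10]

form = (x=78, y=46, w=190, h=210)
violated soft preferences: none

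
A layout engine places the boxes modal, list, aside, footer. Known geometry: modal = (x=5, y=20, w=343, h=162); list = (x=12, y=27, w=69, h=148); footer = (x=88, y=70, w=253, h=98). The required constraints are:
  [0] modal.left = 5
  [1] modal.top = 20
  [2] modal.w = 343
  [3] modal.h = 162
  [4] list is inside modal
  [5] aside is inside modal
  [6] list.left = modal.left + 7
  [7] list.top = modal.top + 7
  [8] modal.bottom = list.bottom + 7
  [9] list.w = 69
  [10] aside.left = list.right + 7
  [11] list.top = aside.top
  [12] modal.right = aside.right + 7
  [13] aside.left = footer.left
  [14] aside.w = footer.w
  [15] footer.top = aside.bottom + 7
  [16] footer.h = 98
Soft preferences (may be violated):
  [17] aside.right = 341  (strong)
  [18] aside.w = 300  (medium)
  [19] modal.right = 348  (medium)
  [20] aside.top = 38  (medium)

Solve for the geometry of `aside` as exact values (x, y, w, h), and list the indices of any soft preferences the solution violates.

1. aside.x = 88  [aside.left = list.right + 7]
2. aside.y = 27  [list.top = aside.top]
3. aside.w = 253  [modal.right = aside.right + 7]
4. aside.h = 36  [footer.top = aside.bottom + 7]

aside = (x=88, y=27, w=253, h=36)
violated soft preferences: 18, 20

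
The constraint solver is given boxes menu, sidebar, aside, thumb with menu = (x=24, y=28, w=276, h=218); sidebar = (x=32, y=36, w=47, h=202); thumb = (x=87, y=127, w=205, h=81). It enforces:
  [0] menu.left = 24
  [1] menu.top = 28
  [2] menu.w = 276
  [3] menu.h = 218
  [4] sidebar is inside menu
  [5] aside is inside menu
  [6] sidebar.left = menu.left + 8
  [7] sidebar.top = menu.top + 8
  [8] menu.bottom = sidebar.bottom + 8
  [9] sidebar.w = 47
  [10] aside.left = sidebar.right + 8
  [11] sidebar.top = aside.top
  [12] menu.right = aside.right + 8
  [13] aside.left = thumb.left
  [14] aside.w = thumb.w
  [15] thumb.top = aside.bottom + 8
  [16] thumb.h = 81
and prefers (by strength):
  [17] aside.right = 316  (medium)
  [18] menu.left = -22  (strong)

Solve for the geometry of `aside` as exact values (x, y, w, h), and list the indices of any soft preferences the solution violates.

aside = (x=87, y=36, w=205, h=83)
violated soft preferences: 17, 18

1. aside.x = 87  [aside.left = sidebar.right + 8]
2. aside.y = 36  [sidebar.top = aside.top]
3. aside.w = 205  [menu.right = aside.right + 8]
4. aside.h = 83  [thumb.top = aside.bottom + 8]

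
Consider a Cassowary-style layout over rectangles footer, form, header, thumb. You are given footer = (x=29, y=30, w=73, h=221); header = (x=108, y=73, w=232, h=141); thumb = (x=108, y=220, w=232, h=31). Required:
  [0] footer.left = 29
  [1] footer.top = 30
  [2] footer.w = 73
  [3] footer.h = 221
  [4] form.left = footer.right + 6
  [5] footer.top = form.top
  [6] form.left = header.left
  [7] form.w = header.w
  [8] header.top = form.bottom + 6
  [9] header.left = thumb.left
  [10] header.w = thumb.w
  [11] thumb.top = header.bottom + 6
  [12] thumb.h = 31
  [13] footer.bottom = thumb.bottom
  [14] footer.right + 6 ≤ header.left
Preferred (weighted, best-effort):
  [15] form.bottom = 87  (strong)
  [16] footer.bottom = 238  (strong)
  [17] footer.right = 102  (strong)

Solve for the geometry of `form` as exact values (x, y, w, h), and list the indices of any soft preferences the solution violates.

1. form.x = 108  [form.left = footer.right + 6]
2. form.y = 30  [footer.top = form.top]
3. form.w = 232  [form.w = header.w]
4. form.h = 37  [header.top = form.bottom + 6]

form = (x=108, y=30, w=232, h=37)
violated soft preferences: 15, 16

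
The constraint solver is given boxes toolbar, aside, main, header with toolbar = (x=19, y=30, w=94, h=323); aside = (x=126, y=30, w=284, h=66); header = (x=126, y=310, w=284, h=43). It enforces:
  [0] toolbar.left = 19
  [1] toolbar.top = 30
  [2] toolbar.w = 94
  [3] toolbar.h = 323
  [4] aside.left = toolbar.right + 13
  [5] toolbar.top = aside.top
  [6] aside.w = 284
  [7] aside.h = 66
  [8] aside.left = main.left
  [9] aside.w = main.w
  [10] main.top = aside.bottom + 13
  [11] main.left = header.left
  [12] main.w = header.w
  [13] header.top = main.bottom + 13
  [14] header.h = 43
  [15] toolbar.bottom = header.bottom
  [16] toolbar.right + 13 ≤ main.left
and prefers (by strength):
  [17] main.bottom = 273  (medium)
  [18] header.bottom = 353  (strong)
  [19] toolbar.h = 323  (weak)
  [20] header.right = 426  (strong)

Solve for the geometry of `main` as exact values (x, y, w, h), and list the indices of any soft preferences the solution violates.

1. main.x = 126  [aside.left = main.left]
2. main.w = 284  [aside.w = main.w]
3. main.y = 109  [main.top = aside.bottom + 13]
4. main.h = 188  [header.top = main.bottom + 13]

main = (x=126, y=109, w=284, h=188)
violated soft preferences: 17, 20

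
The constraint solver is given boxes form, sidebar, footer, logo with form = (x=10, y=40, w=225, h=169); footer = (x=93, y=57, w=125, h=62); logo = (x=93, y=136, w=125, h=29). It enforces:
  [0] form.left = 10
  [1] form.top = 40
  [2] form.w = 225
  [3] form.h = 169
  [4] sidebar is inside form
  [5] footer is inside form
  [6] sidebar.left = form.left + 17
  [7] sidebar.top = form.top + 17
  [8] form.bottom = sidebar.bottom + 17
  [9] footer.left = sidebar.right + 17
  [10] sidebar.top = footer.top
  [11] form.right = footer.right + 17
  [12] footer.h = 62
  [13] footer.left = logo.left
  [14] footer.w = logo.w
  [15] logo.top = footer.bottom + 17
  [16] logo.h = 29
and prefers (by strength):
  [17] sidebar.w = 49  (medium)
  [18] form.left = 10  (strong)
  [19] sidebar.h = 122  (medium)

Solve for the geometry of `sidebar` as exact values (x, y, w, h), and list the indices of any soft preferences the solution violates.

sidebar = (x=27, y=57, w=49, h=135)
violated soft preferences: 19

1. sidebar.x = 27  [sidebar.left = form.left + 17]
2. sidebar.y = 57  [sidebar.top = form.top + 17]
3. sidebar.h = 135  [form.bottom = sidebar.bottom + 17]
4. sidebar.w = 49  [footer.left = sidebar.right + 17]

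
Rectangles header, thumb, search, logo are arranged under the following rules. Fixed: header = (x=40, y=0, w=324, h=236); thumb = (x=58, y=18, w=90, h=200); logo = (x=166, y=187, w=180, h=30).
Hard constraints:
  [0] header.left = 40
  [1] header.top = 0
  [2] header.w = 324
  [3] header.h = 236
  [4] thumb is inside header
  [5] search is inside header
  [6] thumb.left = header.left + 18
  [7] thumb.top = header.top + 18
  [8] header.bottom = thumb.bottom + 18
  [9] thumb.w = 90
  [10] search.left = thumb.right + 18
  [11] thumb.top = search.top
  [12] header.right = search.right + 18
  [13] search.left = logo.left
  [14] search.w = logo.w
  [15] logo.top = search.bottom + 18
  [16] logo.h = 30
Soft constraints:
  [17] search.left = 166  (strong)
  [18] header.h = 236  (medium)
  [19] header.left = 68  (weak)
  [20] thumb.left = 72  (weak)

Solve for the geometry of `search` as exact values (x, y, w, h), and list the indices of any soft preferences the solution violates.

search = (x=166, y=18, w=180, h=151)
violated soft preferences: 19, 20

1. search.x = 166  [search.left = thumb.right + 18]
2. search.y = 18  [thumb.top = search.top]
3. search.w = 180  [header.right = search.right + 18]
4. search.h = 151  [logo.top = search.bottom + 18]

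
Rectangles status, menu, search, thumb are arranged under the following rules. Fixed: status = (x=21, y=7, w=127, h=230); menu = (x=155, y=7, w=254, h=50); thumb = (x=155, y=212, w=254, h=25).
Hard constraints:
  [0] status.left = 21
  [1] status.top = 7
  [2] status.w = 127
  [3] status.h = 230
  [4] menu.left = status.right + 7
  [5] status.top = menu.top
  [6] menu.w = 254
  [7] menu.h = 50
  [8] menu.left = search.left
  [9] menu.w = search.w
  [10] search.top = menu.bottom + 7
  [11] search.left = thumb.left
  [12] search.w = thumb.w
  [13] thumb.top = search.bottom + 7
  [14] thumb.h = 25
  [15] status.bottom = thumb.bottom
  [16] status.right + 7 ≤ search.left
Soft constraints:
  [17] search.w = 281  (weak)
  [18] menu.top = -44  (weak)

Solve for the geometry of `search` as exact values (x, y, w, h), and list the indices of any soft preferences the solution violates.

search = (x=155, y=64, w=254, h=141)
violated soft preferences: 17, 18

1. search.x = 155  [menu.left = search.left]
2. search.w = 254  [menu.w = search.w]
3. search.y = 64  [search.top = menu.bottom + 7]
4. search.h = 141  [thumb.top = search.bottom + 7]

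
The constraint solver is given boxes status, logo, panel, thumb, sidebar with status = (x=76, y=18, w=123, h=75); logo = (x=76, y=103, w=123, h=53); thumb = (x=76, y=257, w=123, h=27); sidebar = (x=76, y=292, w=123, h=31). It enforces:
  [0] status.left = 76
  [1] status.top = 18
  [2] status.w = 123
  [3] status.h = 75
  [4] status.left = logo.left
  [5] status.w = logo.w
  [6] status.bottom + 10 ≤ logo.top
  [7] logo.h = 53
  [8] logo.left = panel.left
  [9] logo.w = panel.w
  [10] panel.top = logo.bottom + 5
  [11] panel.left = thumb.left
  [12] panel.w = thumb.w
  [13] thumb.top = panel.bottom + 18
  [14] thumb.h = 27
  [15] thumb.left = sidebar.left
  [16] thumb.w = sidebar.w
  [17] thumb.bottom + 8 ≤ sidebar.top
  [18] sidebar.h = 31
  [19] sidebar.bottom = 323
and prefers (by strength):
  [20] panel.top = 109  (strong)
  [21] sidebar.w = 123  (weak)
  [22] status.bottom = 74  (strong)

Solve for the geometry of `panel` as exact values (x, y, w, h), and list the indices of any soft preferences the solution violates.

1. panel.x = 76  [logo.left = panel.left]
2. panel.w = 123  [logo.w = panel.w]
3. panel.y = 161  [panel.top = logo.bottom + 5]
4. panel.h = 78  [thumb.top = panel.bottom + 18]

panel = (x=76, y=161, w=123, h=78)
violated soft preferences: 20, 22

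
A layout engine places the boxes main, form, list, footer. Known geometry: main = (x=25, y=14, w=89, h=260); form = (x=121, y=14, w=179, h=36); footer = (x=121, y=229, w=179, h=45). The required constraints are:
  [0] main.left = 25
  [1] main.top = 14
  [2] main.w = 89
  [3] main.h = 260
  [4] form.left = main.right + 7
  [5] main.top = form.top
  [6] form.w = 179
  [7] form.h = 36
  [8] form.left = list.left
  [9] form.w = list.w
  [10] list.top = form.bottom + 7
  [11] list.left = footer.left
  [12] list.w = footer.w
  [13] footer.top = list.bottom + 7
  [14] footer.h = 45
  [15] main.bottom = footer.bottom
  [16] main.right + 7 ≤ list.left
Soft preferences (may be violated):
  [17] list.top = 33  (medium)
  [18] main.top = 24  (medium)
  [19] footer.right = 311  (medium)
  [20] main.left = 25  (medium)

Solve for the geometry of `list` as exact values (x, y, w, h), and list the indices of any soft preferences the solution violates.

1. list.x = 121  [form.left = list.left]
2. list.w = 179  [form.w = list.w]
3. list.y = 57  [list.top = form.bottom + 7]
4. list.h = 165  [footer.top = list.bottom + 7]

list = (x=121, y=57, w=179, h=165)
violated soft preferences: 17, 18, 19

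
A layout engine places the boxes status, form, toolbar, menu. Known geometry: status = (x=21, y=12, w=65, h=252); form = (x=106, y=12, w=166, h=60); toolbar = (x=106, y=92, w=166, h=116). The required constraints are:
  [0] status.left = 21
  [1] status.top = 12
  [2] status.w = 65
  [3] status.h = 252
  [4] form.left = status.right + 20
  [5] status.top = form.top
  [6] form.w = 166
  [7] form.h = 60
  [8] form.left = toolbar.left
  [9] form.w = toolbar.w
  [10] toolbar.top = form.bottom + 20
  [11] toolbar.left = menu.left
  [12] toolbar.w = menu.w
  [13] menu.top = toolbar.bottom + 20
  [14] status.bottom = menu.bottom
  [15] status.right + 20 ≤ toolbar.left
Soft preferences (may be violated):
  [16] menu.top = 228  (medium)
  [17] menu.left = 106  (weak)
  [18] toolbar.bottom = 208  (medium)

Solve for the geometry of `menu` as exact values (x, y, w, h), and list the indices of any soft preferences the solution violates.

1. menu.x = 106  [toolbar.left = menu.left]
2. menu.w = 166  [toolbar.w = menu.w]
3. menu.y = 228  [menu.top = toolbar.bottom + 20]
4. menu.h = 36  [status.bottom = menu.bottom]

menu = (x=106, y=228, w=166, h=36)
violated soft preferences: none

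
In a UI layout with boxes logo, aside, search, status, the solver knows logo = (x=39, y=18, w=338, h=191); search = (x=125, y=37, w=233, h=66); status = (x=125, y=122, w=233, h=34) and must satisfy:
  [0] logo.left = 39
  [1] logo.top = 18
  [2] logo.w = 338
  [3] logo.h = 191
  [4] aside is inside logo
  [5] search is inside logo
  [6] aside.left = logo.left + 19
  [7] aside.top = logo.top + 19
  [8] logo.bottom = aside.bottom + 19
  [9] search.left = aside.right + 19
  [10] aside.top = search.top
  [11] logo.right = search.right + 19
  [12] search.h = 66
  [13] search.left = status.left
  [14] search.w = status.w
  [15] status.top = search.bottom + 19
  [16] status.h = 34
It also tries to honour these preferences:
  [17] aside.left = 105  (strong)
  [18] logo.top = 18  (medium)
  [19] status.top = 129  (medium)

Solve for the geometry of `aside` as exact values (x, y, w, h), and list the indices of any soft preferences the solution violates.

aside = (x=58, y=37, w=48, h=153)
violated soft preferences: 17, 19

1. aside.x = 58  [aside.left = logo.left + 19]
2. aside.y = 37  [aside.top = logo.top + 19]
3. aside.h = 153  [logo.bottom = aside.bottom + 19]
4. aside.w = 48  [search.left = aside.right + 19]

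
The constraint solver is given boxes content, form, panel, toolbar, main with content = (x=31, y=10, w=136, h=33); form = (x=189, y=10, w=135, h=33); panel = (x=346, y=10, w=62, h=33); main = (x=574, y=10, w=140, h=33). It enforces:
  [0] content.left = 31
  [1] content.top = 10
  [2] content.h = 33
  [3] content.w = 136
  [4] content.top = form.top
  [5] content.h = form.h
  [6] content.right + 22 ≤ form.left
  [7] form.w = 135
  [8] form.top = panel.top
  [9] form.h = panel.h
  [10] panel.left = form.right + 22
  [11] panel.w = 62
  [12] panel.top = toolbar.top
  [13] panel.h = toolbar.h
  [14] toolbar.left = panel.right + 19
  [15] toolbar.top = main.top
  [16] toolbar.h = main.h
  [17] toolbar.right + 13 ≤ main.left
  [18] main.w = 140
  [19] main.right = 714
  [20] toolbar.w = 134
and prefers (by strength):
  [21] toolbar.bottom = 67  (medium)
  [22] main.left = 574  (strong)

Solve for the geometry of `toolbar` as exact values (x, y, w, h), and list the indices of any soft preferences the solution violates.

toolbar = (x=427, y=10, w=134, h=33)
violated soft preferences: 21

1. toolbar.y = 10  [panel.top = toolbar.top]
2. toolbar.h = 33  [panel.h = toolbar.h]
3. toolbar.x = 427  [toolbar.left = panel.right + 19]
4. toolbar.w = 134  [toolbar.w = 134]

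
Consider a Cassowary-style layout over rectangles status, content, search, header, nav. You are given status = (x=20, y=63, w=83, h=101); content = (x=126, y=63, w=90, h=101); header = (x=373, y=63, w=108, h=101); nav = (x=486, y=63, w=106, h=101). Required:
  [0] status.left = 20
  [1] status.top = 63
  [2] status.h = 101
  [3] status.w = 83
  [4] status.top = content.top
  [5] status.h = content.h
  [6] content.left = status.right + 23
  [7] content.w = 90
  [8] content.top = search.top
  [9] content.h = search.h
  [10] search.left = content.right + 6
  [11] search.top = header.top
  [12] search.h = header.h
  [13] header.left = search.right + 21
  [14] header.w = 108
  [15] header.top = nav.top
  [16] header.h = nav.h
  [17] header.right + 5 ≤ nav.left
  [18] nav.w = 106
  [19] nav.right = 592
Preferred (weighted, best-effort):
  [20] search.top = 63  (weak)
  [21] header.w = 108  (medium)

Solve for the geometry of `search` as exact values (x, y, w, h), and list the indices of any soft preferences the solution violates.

1. search.y = 63  [content.top = search.top]
2. search.h = 101  [content.h = search.h]
3. search.x = 222  [search.left = content.right + 6]
4. search.w = 130  [header.left = search.right + 21]

search = (x=222, y=63, w=130, h=101)
violated soft preferences: none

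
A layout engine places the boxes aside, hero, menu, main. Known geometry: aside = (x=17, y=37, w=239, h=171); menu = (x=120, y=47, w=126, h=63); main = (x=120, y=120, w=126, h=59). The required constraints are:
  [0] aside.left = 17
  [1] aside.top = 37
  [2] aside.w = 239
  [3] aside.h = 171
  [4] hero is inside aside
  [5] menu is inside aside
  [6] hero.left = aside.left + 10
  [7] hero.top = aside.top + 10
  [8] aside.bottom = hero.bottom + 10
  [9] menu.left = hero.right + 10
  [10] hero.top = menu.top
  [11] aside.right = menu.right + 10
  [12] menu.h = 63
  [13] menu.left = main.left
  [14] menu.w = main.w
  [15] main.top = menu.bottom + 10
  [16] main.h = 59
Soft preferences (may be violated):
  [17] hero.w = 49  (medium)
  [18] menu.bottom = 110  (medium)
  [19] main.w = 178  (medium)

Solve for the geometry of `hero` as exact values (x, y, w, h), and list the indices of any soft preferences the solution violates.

1. hero.x = 27  [hero.left = aside.left + 10]
2. hero.y = 47  [hero.top = aside.top + 10]
3. hero.h = 151  [aside.bottom = hero.bottom + 10]
4. hero.w = 83  [menu.left = hero.right + 10]

hero = (x=27, y=47, w=83, h=151)
violated soft preferences: 17, 19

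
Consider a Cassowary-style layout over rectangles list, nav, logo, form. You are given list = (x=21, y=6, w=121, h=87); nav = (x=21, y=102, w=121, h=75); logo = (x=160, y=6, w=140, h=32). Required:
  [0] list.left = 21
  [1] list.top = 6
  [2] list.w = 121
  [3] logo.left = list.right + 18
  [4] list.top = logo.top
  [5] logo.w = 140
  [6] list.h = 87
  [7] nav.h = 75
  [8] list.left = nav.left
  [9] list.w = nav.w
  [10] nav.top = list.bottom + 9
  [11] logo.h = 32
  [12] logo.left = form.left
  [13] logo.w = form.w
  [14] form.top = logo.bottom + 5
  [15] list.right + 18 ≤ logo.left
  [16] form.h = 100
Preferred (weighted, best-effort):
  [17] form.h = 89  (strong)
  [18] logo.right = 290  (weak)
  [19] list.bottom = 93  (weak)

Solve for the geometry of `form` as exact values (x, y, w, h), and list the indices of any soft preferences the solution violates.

form = (x=160, y=43, w=140, h=100)
violated soft preferences: 17, 18

1. form.x = 160  [logo.left = form.left]
2. form.w = 140  [logo.w = form.w]
3. form.y = 43  [form.top = logo.bottom + 5]
4. form.h = 100  [form.h = 100]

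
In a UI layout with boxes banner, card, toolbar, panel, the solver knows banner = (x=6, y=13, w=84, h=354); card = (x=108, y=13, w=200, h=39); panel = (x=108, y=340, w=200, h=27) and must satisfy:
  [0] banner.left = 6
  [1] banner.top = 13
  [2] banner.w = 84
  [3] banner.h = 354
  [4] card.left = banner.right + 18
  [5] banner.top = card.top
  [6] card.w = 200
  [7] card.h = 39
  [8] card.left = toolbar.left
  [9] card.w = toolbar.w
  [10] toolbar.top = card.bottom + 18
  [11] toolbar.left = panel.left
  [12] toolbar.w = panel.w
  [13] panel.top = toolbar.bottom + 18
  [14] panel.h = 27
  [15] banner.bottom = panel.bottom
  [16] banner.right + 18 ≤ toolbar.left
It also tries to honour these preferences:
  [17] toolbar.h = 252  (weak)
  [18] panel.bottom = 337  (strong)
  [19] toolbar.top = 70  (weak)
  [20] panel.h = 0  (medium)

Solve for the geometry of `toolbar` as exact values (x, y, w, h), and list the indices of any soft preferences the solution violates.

toolbar = (x=108, y=70, w=200, h=252)
violated soft preferences: 18, 20

1. toolbar.x = 108  [card.left = toolbar.left]
2. toolbar.w = 200  [card.w = toolbar.w]
3. toolbar.y = 70  [toolbar.top = card.bottom + 18]
4. toolbar.h = 252  [panel.top = toolbar.bottom + 18]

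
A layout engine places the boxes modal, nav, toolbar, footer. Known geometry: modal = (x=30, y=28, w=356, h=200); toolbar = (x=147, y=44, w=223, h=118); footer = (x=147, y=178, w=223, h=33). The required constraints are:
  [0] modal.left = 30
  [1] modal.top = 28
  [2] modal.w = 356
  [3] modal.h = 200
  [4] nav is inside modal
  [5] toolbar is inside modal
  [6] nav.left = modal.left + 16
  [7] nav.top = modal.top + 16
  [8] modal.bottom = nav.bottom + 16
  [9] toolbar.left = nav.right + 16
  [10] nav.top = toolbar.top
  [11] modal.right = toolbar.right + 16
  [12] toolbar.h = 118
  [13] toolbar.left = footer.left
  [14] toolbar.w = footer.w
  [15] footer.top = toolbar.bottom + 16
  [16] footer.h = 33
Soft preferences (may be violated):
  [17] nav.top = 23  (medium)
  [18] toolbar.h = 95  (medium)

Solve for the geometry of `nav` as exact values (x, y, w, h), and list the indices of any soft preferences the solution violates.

nav = (x=46, y=44, w=85, h=168)
violated soft preferences: 17, 18

1. nav.x = 46  [nav.left = modal.left + 16]
2. nav.y = 44  [nav.top = modal.top + 16]
3. nav.h = 168  [modal.bottom = nav.bottom + 16]
4. nav.w = 85  [toolbar.left = nav.right + 16]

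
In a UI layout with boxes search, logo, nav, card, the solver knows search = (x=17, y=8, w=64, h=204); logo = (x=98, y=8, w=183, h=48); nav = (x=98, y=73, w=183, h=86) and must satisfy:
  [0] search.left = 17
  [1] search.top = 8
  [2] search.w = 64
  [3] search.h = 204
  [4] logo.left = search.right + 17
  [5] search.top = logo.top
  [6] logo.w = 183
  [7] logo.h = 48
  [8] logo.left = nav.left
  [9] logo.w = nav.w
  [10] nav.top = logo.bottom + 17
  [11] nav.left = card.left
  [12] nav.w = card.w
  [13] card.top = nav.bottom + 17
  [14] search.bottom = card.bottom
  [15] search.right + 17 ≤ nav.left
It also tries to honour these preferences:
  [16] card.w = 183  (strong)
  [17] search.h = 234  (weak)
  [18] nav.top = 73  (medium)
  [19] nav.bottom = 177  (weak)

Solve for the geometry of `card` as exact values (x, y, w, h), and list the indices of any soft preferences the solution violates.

card = (x=98, y=176, w=183, h=36)
violated soft preferences: 17, 19

1. card.x = 98  [nav.left = card.left]
2. card.w = 183  [nav.w = card.w]
3. card.y = 176  [card.top = nav.bottom + 17]
4. card.h = 36  [search.bottom = card.bottom]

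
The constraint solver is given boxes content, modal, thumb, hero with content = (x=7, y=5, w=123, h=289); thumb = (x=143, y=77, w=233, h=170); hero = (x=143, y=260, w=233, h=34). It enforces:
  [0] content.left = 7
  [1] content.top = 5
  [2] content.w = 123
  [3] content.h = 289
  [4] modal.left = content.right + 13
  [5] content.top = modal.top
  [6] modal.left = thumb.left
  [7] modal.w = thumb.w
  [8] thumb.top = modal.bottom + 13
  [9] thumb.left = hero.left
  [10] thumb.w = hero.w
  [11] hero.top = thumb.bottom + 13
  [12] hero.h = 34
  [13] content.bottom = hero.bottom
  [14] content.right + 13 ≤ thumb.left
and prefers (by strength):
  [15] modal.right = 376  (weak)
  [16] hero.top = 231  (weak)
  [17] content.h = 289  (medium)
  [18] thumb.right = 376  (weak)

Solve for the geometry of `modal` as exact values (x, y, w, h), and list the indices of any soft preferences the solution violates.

1. modal.x = 143  [modal.left = content.right + 13]
2. modal.y = 5  [content.top = modal.top]
3. modal.w = 233  [modal.w = thumb.w]
4. modal.h = 59  [thumb.top = modal.bottom + 13]

modal = (x=143, y=5, w=233, h=59)
violated soft preferences: 16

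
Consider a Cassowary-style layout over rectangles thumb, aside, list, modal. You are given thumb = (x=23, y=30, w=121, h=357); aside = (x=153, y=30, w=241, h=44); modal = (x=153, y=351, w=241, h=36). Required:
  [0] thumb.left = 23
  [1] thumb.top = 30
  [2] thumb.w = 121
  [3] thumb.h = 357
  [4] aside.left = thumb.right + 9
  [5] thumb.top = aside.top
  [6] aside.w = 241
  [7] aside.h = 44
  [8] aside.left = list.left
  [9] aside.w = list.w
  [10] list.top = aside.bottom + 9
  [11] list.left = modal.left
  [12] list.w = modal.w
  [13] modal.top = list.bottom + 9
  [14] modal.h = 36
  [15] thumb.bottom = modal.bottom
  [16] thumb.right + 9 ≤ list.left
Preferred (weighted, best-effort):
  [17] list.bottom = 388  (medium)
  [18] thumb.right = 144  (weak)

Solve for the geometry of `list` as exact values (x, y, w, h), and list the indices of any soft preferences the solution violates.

1. list.x = 153  [aside.left = list.left]
2. list.w = 241  [aside.w = list.w]
3. list.y = 83  [list.top = aside.bottom + 9]
4. list.h = 259  [modal.top = list.bottom + 9]

list = (x=153, y=83, w=241, h=259)
violated soft preferences: 17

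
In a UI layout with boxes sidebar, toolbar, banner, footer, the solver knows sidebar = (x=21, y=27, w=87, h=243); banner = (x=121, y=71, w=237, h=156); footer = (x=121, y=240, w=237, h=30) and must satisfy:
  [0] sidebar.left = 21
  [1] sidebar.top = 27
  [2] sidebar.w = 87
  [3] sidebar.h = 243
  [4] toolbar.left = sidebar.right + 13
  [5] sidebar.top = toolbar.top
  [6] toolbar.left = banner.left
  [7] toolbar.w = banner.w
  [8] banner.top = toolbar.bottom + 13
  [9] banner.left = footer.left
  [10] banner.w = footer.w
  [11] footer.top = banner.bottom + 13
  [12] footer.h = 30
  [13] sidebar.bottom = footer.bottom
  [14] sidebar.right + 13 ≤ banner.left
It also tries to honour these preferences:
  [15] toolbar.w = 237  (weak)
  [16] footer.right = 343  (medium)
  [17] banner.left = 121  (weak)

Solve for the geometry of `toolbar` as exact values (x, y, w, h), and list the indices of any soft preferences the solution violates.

toolbar = (x=121, y=27, w=237, h=31)
violated soft preferences: 16

1. toolbar.x = 121  [toolbar.left = sidebar.right + 13]
2. toolbar.y = 27  [sidebar.top = toolbar.top]
3. toolbar.w = 237  [toolbar.w = banner.w]
4. toolbar.h = 31  [banner.top = toolbar.bottom + 13]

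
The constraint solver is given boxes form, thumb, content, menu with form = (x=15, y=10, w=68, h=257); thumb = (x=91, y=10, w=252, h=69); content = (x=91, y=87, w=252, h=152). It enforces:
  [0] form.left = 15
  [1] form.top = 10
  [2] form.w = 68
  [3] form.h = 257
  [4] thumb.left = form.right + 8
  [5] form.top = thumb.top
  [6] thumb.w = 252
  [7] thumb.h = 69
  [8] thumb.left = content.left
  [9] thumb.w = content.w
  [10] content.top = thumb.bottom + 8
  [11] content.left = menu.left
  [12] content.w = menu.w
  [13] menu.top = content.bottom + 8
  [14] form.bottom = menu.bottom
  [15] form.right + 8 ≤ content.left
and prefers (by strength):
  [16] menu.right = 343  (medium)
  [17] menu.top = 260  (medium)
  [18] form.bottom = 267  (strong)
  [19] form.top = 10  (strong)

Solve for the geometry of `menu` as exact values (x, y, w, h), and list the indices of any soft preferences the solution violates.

menu = (x=91, y=247, w=252, h=20)
violated soft preferences: 17

1. menu.x = 91  [content.left = menu.left]
2. menu.w = 252  [content.w = menu.w]
3. menu.y = 247  [menu.top = content.bottom + 8]
4. menu.h = 20  [form.bottom = menu.bottom]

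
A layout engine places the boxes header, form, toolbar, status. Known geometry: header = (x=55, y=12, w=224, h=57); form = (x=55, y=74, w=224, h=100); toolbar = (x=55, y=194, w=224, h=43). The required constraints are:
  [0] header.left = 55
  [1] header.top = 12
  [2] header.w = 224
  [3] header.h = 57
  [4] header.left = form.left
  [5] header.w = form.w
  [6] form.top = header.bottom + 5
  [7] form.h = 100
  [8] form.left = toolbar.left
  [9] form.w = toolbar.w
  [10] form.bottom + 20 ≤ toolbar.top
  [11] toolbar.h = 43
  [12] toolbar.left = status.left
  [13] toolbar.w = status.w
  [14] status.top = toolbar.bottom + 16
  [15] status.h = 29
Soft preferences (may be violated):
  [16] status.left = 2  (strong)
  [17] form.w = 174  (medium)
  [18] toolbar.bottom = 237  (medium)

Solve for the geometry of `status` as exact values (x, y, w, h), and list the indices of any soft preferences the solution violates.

1. status.x = 55  [toolbar.left = status.left]
2. status.w = 224  [toolbar.w = status.w]
3. status.y = 253  [status.top = toolbar.bottom + 16]
4. status.h = 29  [status.h = 29]

status = (x=55, y=253, w=224, h=29)
violated soft preferences: 16, 17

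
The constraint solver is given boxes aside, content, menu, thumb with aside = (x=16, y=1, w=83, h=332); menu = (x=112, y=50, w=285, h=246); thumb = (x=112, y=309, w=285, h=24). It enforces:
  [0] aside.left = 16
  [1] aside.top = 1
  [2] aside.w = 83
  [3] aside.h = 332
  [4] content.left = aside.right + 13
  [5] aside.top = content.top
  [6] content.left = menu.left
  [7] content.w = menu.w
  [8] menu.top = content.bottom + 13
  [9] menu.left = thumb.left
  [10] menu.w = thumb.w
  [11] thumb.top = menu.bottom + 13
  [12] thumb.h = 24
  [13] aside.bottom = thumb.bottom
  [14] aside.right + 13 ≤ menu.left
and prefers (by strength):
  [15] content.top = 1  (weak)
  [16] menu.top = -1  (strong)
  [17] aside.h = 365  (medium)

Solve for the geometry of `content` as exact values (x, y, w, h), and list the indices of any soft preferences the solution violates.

content = (x=112, y=1, w=285, h=36)
violated soft preferences: 16, 17

1. content.x = 112  [content.left = aside.right + 13]
2. content.y = 1  [aside.top = content.top]
3. content.w = 285  [content.w = menu.w]
4. content.h = 36  [menu.top = content.bottom + 13]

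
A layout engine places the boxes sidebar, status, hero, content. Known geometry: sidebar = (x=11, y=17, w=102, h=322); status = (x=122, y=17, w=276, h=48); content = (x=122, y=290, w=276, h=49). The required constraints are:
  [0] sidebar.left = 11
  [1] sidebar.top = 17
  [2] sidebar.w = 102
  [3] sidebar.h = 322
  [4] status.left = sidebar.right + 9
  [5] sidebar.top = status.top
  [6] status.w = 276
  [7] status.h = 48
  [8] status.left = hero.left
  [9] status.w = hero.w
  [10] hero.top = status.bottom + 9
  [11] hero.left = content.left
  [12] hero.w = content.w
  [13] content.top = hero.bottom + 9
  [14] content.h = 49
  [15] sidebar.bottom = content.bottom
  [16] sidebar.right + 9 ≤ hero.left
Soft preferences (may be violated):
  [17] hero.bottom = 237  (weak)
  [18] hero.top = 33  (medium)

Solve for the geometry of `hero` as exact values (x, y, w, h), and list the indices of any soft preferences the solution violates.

1. hero.x = 122  [status.left = hero.left]
2. hero.w = 276  [status.w = hero.w]
3. hero.y = 74  [hero.top = status.bottom + 9]
4. hero.h = 207  [content.top = hero.bottom + 9]

hero = (x=122, y=74, w=276, h=207)
violated soft preferences: 17, 18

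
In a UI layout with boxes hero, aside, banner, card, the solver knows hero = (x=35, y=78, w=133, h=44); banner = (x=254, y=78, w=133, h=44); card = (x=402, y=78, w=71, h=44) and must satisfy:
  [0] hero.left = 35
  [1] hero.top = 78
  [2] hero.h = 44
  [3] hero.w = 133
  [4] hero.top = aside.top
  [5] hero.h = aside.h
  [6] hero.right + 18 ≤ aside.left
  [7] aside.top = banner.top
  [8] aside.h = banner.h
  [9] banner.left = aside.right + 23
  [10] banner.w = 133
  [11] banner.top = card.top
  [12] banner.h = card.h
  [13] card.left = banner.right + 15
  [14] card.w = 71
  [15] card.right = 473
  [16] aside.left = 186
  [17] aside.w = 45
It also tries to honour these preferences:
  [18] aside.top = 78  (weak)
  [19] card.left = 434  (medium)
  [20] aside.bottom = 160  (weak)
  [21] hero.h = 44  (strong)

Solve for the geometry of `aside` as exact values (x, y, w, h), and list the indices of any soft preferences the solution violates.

aside = (x=186, y=78, w=45, h=44)
violated soft preferences: 19, 20

1. aside.y = 78  [hero.top = aside.top]
2. aside.h = 44  [hero.h = aside.h]
3. aside.x = 186  [aside.left = 186]
4. aside.w = 45  [aside.w = 45]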